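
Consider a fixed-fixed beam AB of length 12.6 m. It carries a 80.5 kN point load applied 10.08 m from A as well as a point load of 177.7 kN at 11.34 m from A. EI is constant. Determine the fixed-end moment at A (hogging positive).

Release both end moments; the primary structure is a simply-supported span AB with redundants M_A and M_B.
On the primary (simply-supported) span, the end slopes from the loading are:
  at A: point load 80.5 at a = 10.08: Pab(L + b)/(6LEI) = 409/EI
  at B: point load 80.5 at a = 10.08: Pab(L + a)/(6LEI) = 613.4/EI
  at A: point load 177.7 at a = 11.34: Pab(L + b)/(6LEI) = 465.5/EI
  at B: point load 177.7 at a = 11.34: Pab(L + a)/(6LEI) = 804/EI
  θ_A0 = 874.5/EI,  θ_B0 = 1417/EI
Flexibility coefficients: a unit moment at one end gives L/(3EI) there and L/(6EI) at the far end, so f₁₁ = f₂₂ = 4.2/EI and f₁₂ = f₂₁ = 2.1/EI.
Compatibility — zero rotation at each built-in end:
  4.2 M_A + 2.1 M_B = 874.5
  2.1 M_A + 4.2 M_B = 1417
Solving the pair gives M_A = 52.61 kN·m and M_B = 311.2 kN·m (hogging).

M_A = 52.61 kN·m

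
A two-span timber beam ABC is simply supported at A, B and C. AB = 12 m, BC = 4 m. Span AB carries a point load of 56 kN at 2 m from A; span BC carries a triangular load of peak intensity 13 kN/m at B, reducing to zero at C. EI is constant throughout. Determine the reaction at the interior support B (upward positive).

Take M_B as the redundant. Released structure: two simple spans AB and BC with a hinge at B.
Rotations at B on the released spans (each span's end-slope, ×1/EI):
  span AB: point load 56 at a = 2: Pab(L + a)/(6LEI) = 217.8/EI
  span BC: triangular load, peak 13: w₀L³/(45EI) = 18.49/EI
  relative rotation θ_0 = (217.8 + 18.49)/EI = 236.3/EI
A unit hogging moment at B produces rotation L₁/(3EI) + L₂/(3EI) = 5.333/EI.
Slope continuity at B: θ_0 = M_B·5.333/EI, so M_B = 236.3/5.333 = 44.3 kN·m (hogging).
Span AB, ΣM about A with M_B applied at B: R_B^{AB}·12 = 112 + 44.3, so R_B^{AB} = 13.03 kN and R_A = 56 − 13.03 = 42.98 kN.
Span BC, ΣM about C: R_B^{BC}·4 = 69.33 + 44.3, so R_B^{BC} = 28.41 kN and R_C = 26 − 28.41 = -2.408 kN.
R_B = 13.03 + 28.41 = 41.43 kN.

R_B = 41.43 kN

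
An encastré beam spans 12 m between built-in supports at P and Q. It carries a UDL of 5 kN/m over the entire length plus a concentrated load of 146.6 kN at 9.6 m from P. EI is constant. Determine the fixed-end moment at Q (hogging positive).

M_Q = 285.2 kN·m

Release both end moments; the primary structure is a simply-supported span PQ with redundants M_P and M_Q.
On the primary (simply-supported) span, the end slopes from the loading are:
  at P: UDL 5: wL³/(24EI) = 360/EI
  at Q: UDL 5: wL³/(24EI) = 360/EI
  at P: point load 146.6 at a = 9.6: Pab(L + b)/(6LEI) = 675.5/EI
  at Q: point load 146.6 at a = 9.6: Pab(L + a)/(6LEI) = 1013/EI
  θ_P0 = 1036/EI,  θ_Q0 = 1373/EI
Flexibility coefficients: a unit moment at one end gives L/(3EI) there and L/(6EI) at the far end, so f₁₁ = f₂₂ = 4/EI and f₁₂ = f₂₁ = 2/EI.
Compatibility — zero rotation at each built-in end:
  4 M_P + 2 M_Q = 1036
  2 M_P + 4 M_Q = 1373
Solving the pair gives M_P = 116.3 kN·m and M_Q = 285.2 kN·m (hogging).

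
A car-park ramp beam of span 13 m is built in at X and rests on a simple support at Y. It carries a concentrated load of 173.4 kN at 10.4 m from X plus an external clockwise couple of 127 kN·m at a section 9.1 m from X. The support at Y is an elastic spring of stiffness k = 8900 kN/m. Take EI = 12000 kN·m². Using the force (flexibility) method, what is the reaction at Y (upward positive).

R_Y = 135.2 kN

Choose R_Y as the redundant. The primary structure is the cantilever fixed at X.
Downward deflection at the released point Y due to the loads:
  point load 173.4 at a = 10.4: Pa²(3L − a)/(6EI) = 89399/EI
  clockwise couple 127 at a = 9.1: M₀a(2L − a)/(2EI) = 9766/EI
  δ_0 = 99164/EI
Tip deflection under a unit load at Y: L³/(3EI) = 732.3/EI.
With EI = 12000 kN·m²: δ_0 = 8.2637 m and δ_{YY} = 0.061028 m/kN.
Compatibility — the spring shortens by R_Y/k under the reaction it provides: δ_0 − R_Y·δ_{YY} = R_Y/k. With 1/k = 0.000112 m/kN, R_Y = δ_0 / (δ_{YY} + 1/k) = 8.2637 / (0.061028 + 0.000112) = 135.2 kN.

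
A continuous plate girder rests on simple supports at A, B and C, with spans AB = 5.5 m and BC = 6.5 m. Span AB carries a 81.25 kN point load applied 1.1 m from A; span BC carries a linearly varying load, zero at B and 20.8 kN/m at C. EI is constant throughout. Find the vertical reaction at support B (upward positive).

Take M_B as the redundant. Released structure: two simple spans AB and BC with a hinge at B.
End slopes at the hinge B, treating each span as simply supported:
  span AB: point load 81.25 at a = 1.1: Pab(L + a)/(6LEI) = 78.65/EI
  span BC: triangular load, peak 20.8: 7w₀L³/(360EI) = 111.1/EI
  relative rotation θ_0 = (78.65 + 111.1)/EI = 189.7/EI
A unit hogging moment at B produces rotation L₁/(3EI) + L₂/(3EI) = 4/EI.
Compatibility: M_B·(L₁+L₂)/(3EI) = θ_0, giving M_B = 47.43 kN·m (hogging).
Span AB, ΣM about A with M_B applied at B: R_B^{AB}·5.5 = 89.38 + 47.43, so R_B^{AB} = 24.87 kN and R_A = 81.25 − 24.87 = 56.38 kN.
Span BC, ΣM about C: R_B^{BC}·6.5 = 146.5 + 47.43, so R_B^{BC} = 29.83 kN and R_C = 67.6 − 29.83 = 37.77 kN.
R_B = 24.87 + 29.83 = 54.7 kN.

R_B = 54.7 kN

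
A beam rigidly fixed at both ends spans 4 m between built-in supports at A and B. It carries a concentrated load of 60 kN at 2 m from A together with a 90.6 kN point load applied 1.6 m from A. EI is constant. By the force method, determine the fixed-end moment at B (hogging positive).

M_B = 64.79 kN·m

Take the two fixed-end moments M_A, M_B as redundants; the released structure is the simple span AB.
End rotations of the released simple span under the applied load (×1/EI):
  at A: point load 60 at a = 2: Pab(L + b)/(6LEI) = 60/EI
  at B: point load 60 at a = 2: Pab(L + a)/(6LEI) = 60/EI
  at A: point load 90.6 at a = 1.6: Pab(L + b)/(6LEI) = 92.77/EI
  at B: point load 90.6 at a = 1.6: Pab(L + a)/(6LEI) = 81.18/EI
  θ_A0 = 152.8/EI,  θ_B0 = 141.2/EI
Flexibility coefficients: a unit moment at one end gives L/(3EI) there and L/(6EI) at the far end, so f₁₁ = f₂₂ = 1.333/EI and f₁₂ = f₂₁ = 0.6667/EI.
Compatibility — zero rotation at each built-in end:
  1.333 M_A + 0.6667 M_B = 152.8
  0.6667 M_A + 1.333 M_B = 141.2
Solving the pair gives M_A = 82.19 kN·m and M_B = 64.79 kN·m (hogging).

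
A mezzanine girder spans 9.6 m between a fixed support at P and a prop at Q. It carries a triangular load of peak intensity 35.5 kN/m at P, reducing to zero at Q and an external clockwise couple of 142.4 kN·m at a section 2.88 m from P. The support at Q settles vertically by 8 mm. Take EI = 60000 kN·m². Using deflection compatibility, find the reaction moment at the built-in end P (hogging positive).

M_P = 267.2 kN·m

Remove the prop at Q; the released (primary) structure is a cantilever built in at P.
Free-end deflection of the primary structure under the applied loading (downward +):
  triangular load, peak 35.5 at the fixed end: w₀L⁴/(30EI) = 10051/EI
  clockwise couple 142.4 at a = 2.88: M₀a(2L − a)/(2EI) = 3347/EI
  δ_0 = 13397/EI
Flexibility coefficient — unit upward force at Q: δ_{QQ} = L³/(3EI) = 294.9/EI.
With EI = 60000 kN·m²: δ_0 = 0.22329 m and δ_{QQ} = 0.004915 m/kN.
Compatibility — the beam at Q must follow the support down by 0.008 m: δ_0 − R_Q·δ_{QQ} = 0.008, so R_Q = (0.22329 − 0.008)/0.004915 = 43.8 kN.
Moment equilibrium about P: M_P = Σ(load moments about P) − R_Q·L = 687.7 − 43.8×9.6 = 267.2 kN·m.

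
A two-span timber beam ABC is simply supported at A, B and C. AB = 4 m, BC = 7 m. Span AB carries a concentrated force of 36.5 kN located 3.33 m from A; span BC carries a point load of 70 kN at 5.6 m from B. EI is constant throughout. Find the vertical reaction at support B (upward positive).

R_B = 58.81 kN

Take M_B as the redundant. Released structure: two simple spans AB and BC with a hinge at B.
Rotations at B on the released spans (each span's end-slope, ×1/EI):
  span AB: point load 36.5 at a = 3.33: Pab(L + a)/(6LEI) = 24.87/EI
  span BC: point load 70 at a = 5.6: Pab(L + b)/(6LEI) = 109.8/EI
  relative rotation θ_0 = (24.87 + 109.8)/EI = 134.6/EI
A unit hogging moment at B produces rotation L₁/(3EI) + L₂/(3EI) = 3.667/EI.
Compatibility: M_B·(L₁+L₂)/(3EI) = θ_0, giving M_B = 36.72 kN·m (hogging).
Span AB, ΣM about A with M_B applied at B: R_B^{AB}·4 = 121.5 + 36.72, so R_B^{AB} = 39.57 kN and R_A = 36.5 − 39.57 = -3.066 kN.
Span BC, ΣM about C: R_B^{BC}·7 = 98 + 36.72, so R_B^{BC} = 19.25 kN and R_C = 70 − 19.25 = 50.75 kN.
R_B = 39.57 + 19.25 = 58.81 kN.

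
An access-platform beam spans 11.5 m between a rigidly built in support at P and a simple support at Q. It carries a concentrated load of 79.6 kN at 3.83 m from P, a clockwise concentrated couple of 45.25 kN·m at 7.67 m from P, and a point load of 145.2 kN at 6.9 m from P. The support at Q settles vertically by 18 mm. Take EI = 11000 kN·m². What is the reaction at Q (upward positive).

Remove the prop at Q; the released (primary) structure is a cantilever built in at P.
Deflection at Q on the released cantilever, summing each load's contribution:
  point load 79.6 at a = 3.83: Pa²(3L − a)/(6EI) = 5969/EI
  clockwise couple 45.25 at a = 7.67: M₀a(2L − a)/(2EI) = 2660/EI
  point load 145.2 at a = 6.9: Pa²(3L − a)/(6EI) = 31800/EI
  δ_0 = 40429/EI
Tip deflection under a unit load at Q: L³/(3EI) = 507/EI.
With EI = 11000 kN·m²: δ_0 = 3.6753 m and δ_{QQ} = 0.046087 m/kN.
Compatibility — the beam at Q must follow the support down by 0.018 m: δ_0 − R_Q·δ_{QQ} = 0.018, so R_Q = (3.6753 − 0.018)/0.046087 = 79.36 kN.

R_Q = 79.36 kN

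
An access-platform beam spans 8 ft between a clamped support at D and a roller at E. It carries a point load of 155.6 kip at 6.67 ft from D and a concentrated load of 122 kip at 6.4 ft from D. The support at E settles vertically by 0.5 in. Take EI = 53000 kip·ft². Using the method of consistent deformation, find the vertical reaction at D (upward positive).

Take the reaction at E as the redundant and release it; the primary structure is a cantilever fixed at D.
Primary-structure tip deflection at E by superposition:
  point load 155.6 at a = 6.67: Pa²(3L − a)/(6EI) = 19994/EI
  point load 122 at a = 6.4: Pa²(3L − a)/(6EI) = 14658/EI
  δ_0 = 34653/EI
Tip deflection under a unit load at E: L³/(3EI) = 170.7/EI.
With EI = 53000 kip·ft²: δ_0 = 0.65382 ft and δ_{EE} = 0.00322 ft/kip.
Compatibility — the beam at E must follow the support down by 0.04167 ft: δ_0 − R_E·δ_{EE} = 0.04167, so R_E = (0.65382 − 0.04167)/0.00322 = 190.1 kip.
Vertical equilibrium: R_D = ΣP − R_E = 277.6 − 190.1 = 87.5 kip.

R_D = 87.5 kip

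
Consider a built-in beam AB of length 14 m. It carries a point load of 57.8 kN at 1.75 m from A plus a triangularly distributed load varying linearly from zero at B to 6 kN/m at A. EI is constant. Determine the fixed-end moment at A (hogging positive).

M_A = 136.2 kN·m

Take the two fixed-end moments M_A, M_B as redundants; the released structure is the simple span AB.
End rotations of the released simple span under the applied load (×1/EI):
  at A: point load 57.8 at a = 1.75: Pab(L + b)/(6LEI) = 387.2/EI
  at B: point load 57.8 at a = 1.75: Pab(L + a)/(6LEI) = 232.3/EI
  at A: triangular load, peak 6: w₀L³/(45EI) = 365.9/EI
  at B: triangular load, peak 6: 7w₀L³/(360EI) = 320.1/EI
  θ_A0 = 753.1/EI,  θ_B0 = 552.5/EI
Flexibility coefficients: a unit moment at one end gives L/(3EI) there and L/(6EI) at the far end, so f₁₁ = f₂₂ = 4.667/EI and f₁₂ = f₂₁ = 2.333/EI.
Compatibility — zero rotation at each built-in end:
  4.667 M_A + 2.333 M_B = 753.1
  2.333 M_A + 4.667 M_B = 552.5
Solving the pair gives M_A = 136.2 kN·m and M_B = 50.26 kN·m (hogging).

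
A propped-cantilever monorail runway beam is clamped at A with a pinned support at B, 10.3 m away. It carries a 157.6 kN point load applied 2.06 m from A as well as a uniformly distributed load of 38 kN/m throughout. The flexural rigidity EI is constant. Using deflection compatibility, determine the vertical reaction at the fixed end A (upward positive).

Remove the prop at B; the released (primary) structure is a cantilever built in at A.
Free-end deflection of the primary structure under the applied loading (downward +):
  point load 157.6 at a = 2.06: Pa²(3L − a)/(6EI) = 3215/EI
  UDL 38: wL⁴/(8EI) = 53462/EI
  δ_0 = 56676/EI
Tip deflection under a unit load at B: L³/(3EI) = 364.2/EI.
Compatibility at B: δ_0 − R_B·δ_{BB} = 0, so R_B = 56676/364.2 = 155.6 kN.
Vertical equilibrium: R_A = ΣP − R_B = 549 − 155.6 = 393.4 kN.

R_A = 393.4 kN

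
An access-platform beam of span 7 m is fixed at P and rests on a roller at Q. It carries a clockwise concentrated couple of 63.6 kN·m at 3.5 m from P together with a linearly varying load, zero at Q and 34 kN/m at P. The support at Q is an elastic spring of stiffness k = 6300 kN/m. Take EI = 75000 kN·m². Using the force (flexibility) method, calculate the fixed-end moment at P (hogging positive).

M_P = 125.6 kN·m

Choose R_Q as the redundant. The primary structure is the cantilever fixed at P.
Downward deflection at the released point Q due to the loads:
  clockwise couple 63.6 at a = 3.5: M₀a(2L − a)/(2EI) = 1169/EI
  triangular load, peak 34 at the fixed end: w₀L⁴/(30EI) = 2721/EI
  δ_0 = 3890/EI
Tip deflection under a unit load at Q: L³/(3EI) = 114.3/EI.
With EI = 75000 kN·m²: δ_0 = 0.051864 m and δ_{QQ} = 0.001524 m/kN.
Compatibility — the spring shortens by R_Q/k under the reaction it provides: δ_0 − R_Q·δ_{QQ} = R_Q/k. With 1/k = 0.000159 m/kN, R_Q = δ_0 / (δ_{QQ} + 1/k) = 0.051864 / (0.001524 + 0.000159) = 30.81 kN.
Moment equilibrium about P: M_P = Σ(load moments about P) − R_Q·L = 341.3 − 30.81×7 = 125.6 kN·m.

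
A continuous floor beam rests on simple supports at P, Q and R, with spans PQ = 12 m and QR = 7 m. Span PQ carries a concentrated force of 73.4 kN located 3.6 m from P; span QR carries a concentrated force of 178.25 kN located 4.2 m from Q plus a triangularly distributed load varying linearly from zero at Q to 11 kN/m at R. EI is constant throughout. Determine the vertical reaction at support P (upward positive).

R_P = 37.65 kN

Take M_Q as the redundant. Released structure: two simple spans PQ and QR with a hinge at Q.
Discontinuity in slope at Q on the released structure — sum the simple-span end rotations:
  span PQ: point load 73.4 at a = 3.6: Pab(L + a)/(6LEI) = 480.9/EI
  span QR: point load 178.25 at a = 4.2: Pab(L + b)/(6LEI) = 489.1/EI
  span QR: triangular load, peak 11: 7w₀L³/(360EI) = 73.36/EI
  relative rotation θ_0 = (480.9 + 562.5)/EI = 1043/EI
A unit hogging moment at Q produces rotation L₁/(3EI) + L₂/(3EI) = 6.333/EI.
Slope continuity at Q: θ_0 = M_Q·6.333/EI, so M_Q = 1043/6.333 = 164.7 kN·m (hogging).
Span PQ, ΣM about P with M_Q applied at Q: R_Q^{PQ}·12 = 264.2 + 164.7, so R_Q^{PQ} = 35.75 kN and R_P = 73.4 − 35.75 = 37.65 kN.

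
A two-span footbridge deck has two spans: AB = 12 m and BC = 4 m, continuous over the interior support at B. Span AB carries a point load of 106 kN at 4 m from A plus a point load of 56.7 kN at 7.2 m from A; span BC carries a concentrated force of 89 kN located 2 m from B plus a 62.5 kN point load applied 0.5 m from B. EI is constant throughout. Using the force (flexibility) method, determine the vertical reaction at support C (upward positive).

R_C = -13.29 kN

Take M_B as the redundant. Released structure: two simple spans AB and BC with a hinge at B.
End slopes at the hinge B, treating each span as simply supported:
  span AB: point load 106 at a = 4: Pab(L + a)/(6LEI) = 753.8/EI
  span AB: point load 56.7 at a = 7.2: Pab(L + a)/(6LEI) = 522.5/EI
  span BC: point load 89 at a = 2: Pab(L + b)/(6LEI) = 89/EI
  span BC: point load 62.5 at a = 0.5: Pab(L + b)/(6LEI) = 34.18/EI
  relative rotation θ_0 = (1276 + 123.2)/EI = 1400/EI
A unit hogging moment at B produces rotation L₁/(3EI) + L₂/(3EI) = 5.333/EI.
Compatibility: M_B·(L₁+L₂)/(3EI) = θ_0, giving M_B = 262.4 kN·m (hogging).
Span BC, ΣM about C: R_B^{BC}·4 = 396.8 + 262.4, so R_B^{BC} = 164.8 kN and R_C = 151.5 − 164.8 = -13.29 kN.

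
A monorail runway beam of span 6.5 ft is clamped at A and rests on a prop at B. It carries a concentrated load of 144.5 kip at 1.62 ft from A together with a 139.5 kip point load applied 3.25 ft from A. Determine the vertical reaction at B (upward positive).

R_B = 55.94 kip

Take the reaction at B as the redundant and release it; the primary structure is a cantilever fixed at A.
Deflection at B on the released cantilever, summing each load's contribution:
  point load 144.5 at a = 1.62: Pa²(3L − a)/(6EI) = 1130/EI
  point load 139.5 at a = 3.25: Pa²(3L − a)/(6EI) = 3991/EI
  δ_0 = 5121/EI
Tip deflection under a unit load at B: L³/(3EI) = 91.54/EI.
Compatibility at B: δ_0 − R_B·δ_{BB} = 0, so R_B = 5121/91.54 = 55.94 kip.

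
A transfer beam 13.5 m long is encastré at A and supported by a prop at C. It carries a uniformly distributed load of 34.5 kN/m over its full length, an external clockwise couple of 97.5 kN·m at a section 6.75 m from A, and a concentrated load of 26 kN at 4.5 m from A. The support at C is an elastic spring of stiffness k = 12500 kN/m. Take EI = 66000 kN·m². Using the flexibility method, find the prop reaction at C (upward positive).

R_C = 185.4 kN

Take the reaction at C as the redundant and release it; the primary structure is a cantilever fixed at A.
Free-end deflection of the primary structure under the applied loading (downward +):
  UDL 34.5: wL⁴/(8EI) = 143240/EI
  clockwise couple 97.5 at a = 6.75: M₀a(2L − a)/(2EI) = 6664/EI
  point load 26 at a = 4.5: Pa²(3L − a)/(6EI) = 3159/EI
  δ_0 = 153062/EI
Flexibility coefficient — unit upward force at C: δ_{CC} = L³/(3EI) = 820.1/EI.
With EI = 66000 kN·m²: δ_0 = 2.3191 m and δ_{CC} = 0.012426 m/kN.
Compatibility — the spring shortens by R_C/k under the reaction it provides: δ_0 − R_C·δ_{CC} = R_C/k. With 1/k = 0.00008 m/kN, R_C = δ_0 / (δ_{CC} + 1/k) = 2.3191 / (0.012426 + 0.00008) = 185.4 kN.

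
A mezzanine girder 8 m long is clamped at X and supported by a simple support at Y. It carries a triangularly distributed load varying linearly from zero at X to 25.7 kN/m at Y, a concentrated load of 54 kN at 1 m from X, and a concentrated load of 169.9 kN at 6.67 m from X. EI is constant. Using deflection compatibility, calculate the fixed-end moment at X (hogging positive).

M_X = 250.1 kN·m

Remove the prop at Y; the released (primary) structure is a cantilever built in at X.
Free-end deflection of the primary structure under the applied loading (downward +):
  triangular load, peak 25.7 at the free end: 11w₀L⁴/(120EI) = 9649/EI
  point load 54 at a = 1: Pa²(3L − a)/(6EI) = 207/EI
  point load 169.9 at a = 6.67: Pa²(3L − a)/(6EI) = 21832/EI
  δ_0 = 31688/EI
Flexibility coefficient — unit upward force at Y: δ_{YY} = L³/(3EI) = 170.7/EI.
Compatibility at Y: δ_0 − R_Y·δ_{YY} = 0, so R_Y = 31688/170.7 = 185.7 kN.
Moment equilibrium about X: M_X = Σ(load moments about X) − R_Y·L = 1735 − 185.7×8 = 250.1 kN·m.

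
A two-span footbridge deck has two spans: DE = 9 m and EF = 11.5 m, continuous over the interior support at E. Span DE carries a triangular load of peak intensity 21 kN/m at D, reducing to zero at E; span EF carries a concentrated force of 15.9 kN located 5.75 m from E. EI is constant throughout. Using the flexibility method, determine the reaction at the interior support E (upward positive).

Take M_E as the redundant. Released structure: two simple spans DE and EF with a hinge at E.
End slopes at the hinge E, treating each span as simply supported:
  span DE: triangular load, peak 21: 7w₀L³/(360EI) = 297.7/EI
  span EF: point load 15.9 at a = 5.75: Pab(L + b)/(6LEI) = 131.4/EI
  relative rotation θ_0 = (297.7 + 131.4)/EI = 429.1/EI
A unit hogging moment at E produces rotation L₁/(3EI) + L₂/(3EI) = 6.833/EI.
Compatibility: M_E·(L₁+L₂)/(3EI) = θ_0, giving M_E = 62.79 kN·m (hogging).
Span DE, ΣM about D with M_E applied at E: R_E^{DE}·9 = 283.5 + 62.79, so R_E^{DE} = 38.48 kN and R_D = 94.5 − 38.48 = 56.02 kN.
Span EF, ΣM about F: R_E^{EF}·11.5 = 91.42 + 62.79, so R_E^{EF} = 13.41 kN and R_F = 15.9 − 13.41 = 2.49 kN.
R_E = 38.48 + 13.41 = 51.89 kN.

R_E = 51.89 kN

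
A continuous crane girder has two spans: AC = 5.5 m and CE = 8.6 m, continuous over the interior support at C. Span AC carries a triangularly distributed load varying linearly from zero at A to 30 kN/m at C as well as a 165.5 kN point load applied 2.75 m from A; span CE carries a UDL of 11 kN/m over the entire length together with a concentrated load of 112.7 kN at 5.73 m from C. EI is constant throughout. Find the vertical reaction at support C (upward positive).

R_C = 294.2 kN

Insert a hinge at C; M_C is the redundant, and each span becomes simply supported.
End slopes at the hinge C, treating each span as simply supported:
  span AC: triangular load, peak 30: w₀L³/(45EI) = 110.9/EI
  span AC: point load 165.5 at a = 2.75: Pab(L + a)/(6LEI) = 312.9/EI
  span CE: UDL 11: wL³/(24EI) = 291.5/EI
  span CE: point load 112.7 at a = 5.73: Pab(L + b)/(6LEI) = 412/EI
  relative rotation θ_0 = (423.8 + 703.5)/EI = 1127/EI
A unit hogging moment at C produces rotation L₁/(3EI) + L₂/(3EI) = 4.7/EI.
Slope continuity at C: θ_0 = M_C·4.7/EI, so M_C = 1127/4.7 = 239.9 kN·m (hogging).
Span AC, ΣM about A with M_C applied at C: R_C^{AC}·5.5 = 757.6 + 239.9, so R_C^{AC} = 181.4 kN and R_A = 248 − 181.4 = 66.64 kN.
Span CE, ΣM about E: R_C^{CE}·8.6 = 730.2 + 239.9, so R_C^{CE} = 112.8 kN and R_E = 207.3 − 112.8 = 94.5 kN.
R_C = 181.4 + 112.8 = 294.2 kN.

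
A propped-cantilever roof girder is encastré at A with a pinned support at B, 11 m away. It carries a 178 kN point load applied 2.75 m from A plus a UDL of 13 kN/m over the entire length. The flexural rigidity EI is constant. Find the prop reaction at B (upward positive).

R_B = 68.92 kN

Take the reaction at B as the redundant and release it; the primary structure is a cantilever fixed at A.
Primary-structure tip deflection at B by superposition:
  point load 178 at a = 2.75: Pa²(3L − a)/(6EI) = 6787/EI
  UDL 13: wL⁴/(8EI) = 23792/EI
  δ_0 = 30578/EI
Flexibility coefficient — unit upward force at B: δ_{BB} = L³/(3EI) = 443.7/EI.
Compatibility at B: δ_0 − R_B·δ_{BB} = 0, so R_B = 30578/443.7 = 68.92 kN.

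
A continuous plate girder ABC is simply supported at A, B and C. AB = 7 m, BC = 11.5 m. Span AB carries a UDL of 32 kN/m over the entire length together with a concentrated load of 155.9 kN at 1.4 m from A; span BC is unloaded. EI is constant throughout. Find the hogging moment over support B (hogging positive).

Take M_B as the redundant. Released structure: two simple spans AB and BC with a hinge at B.
Discontinuity in slope at B on the released structure — sum the simple-span end rotations:
  span AB: UDL 32: wL³/(24EI) = 457.3/EI
  span AB: point load 155.9 at a = 1.4: Pab(L + a)/(6LEI) = 244.5/EI
  relative rotation θ_0 = (701.8 + 0)/EI = 701.8/EI
A unit hogging moment at B produces rotation L₁/(3EI) + L₂/(3EI) = 6.167/EI.
Compatibility: M_B·(L₁+L₂)/(3EI) = θ_0, giving M_B = 113.8 kN·m (hogging).

M_B = 113.8 kN·m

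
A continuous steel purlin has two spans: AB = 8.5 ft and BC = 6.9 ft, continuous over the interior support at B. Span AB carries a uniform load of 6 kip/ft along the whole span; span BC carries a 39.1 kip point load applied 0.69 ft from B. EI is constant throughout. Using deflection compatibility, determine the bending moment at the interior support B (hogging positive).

Insert a hinge at B; M_B is the redundant, and each span becomes simply supported.
End slopes at the hinge B, treating each span as simply supported:
  span AB: UDL 6: wL³/(24EI) = 153.5/EI
  span BC: point load 39.1 at a = 0.69: Pab(L + b)/(6LEI) = 53.05/EI
  relative rotation θ_0 = (153.5 + 53.05)/EI = 206.6/EI
A unit hogging moment at B produces rotation L₁/(3EI) + L₂/(3EI) = 5.133/EI.
Slope continuity at B: θ_0 = M_B·5.133/EI, so M_B = 206.6/5.133 = 40.24 kip·ft (hogging).

M_B = 40.24 kip·ft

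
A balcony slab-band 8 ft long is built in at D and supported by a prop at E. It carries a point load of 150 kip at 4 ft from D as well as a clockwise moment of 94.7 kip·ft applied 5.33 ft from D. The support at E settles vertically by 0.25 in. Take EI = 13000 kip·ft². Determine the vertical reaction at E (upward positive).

Remove the prop at E; the released (primary) structure is a cantilever built in at D.
Free-end deflection of the primary structure under the applied loading (downward +):
  point load 150 at a = 4: Pa²(3L − a)/(6EI) = 8000/EI
  clockwise couple 94.7 at a = 5.33: M₀a(2L − a)/(2EI) = 2693/EI
  δ_0 = 10693/EI
Flexibility coefficient — unit upward force at E: δ_{EE} = L³/(3EI) = 170.7/EI.
With EI = 13000 kip·ft²: δ_0 = 0.82253 ft and δ_{EE} = 0.013128 ft/kip.
Compatibility — the beam at E must follow the support down by 0.02083 ft: δ_0 − R_E·δ_{EE} = 0.02083, so R_E = (0.82253 − 0.02083)/0.013128 = 61.07 kip.

R_E = 61.07 kip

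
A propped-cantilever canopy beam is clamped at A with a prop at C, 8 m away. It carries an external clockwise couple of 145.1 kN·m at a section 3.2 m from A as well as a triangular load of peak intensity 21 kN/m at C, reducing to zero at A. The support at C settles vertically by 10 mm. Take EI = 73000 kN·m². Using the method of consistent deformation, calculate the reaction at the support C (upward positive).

Take the reaction at C as the redundant and release it; the primary structure is a cantilever fixed at A.
Deflection at C on the released cantilever, summing each load's contribution:
  clockwise couple 145.1 at a = 3.2: M₀a(2L − a)/(2EI) = 2972/EI
  triangular load, peak 21 at the free end: 11w₀L⁴/(120EI) = 7885/EI
  δ_0 = 10856/EI
Tip deflection under a unit load at C: L³/(3EI) = 170.7/EI.
With EI = 73000 kN·m²: δ_0 = 0.14872 m and δ_{CC} = 0.002338 m/kN.
Compatibility — the beam at C must follow the support down by 0.01 m: δ_0 − R_C·δ_{CC} = 0.01, so R_C = (0.14872 − 0.01)/0.002338 = 59.33 kN.

R_C = 59.33 kN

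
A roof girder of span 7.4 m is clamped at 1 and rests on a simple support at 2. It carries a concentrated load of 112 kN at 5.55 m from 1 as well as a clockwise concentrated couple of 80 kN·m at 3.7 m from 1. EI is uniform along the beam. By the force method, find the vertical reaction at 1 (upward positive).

Take the reaction at 2 as the redundant and release it; the primary structure is a cantilever fixed at 1.
Primary-structure tip deflection at 2 by superposition:
  point load 112 at a = 5.55: Pa²(3L − a)/(6EI) = 9573/EI
  clockwise couple 80 at a = 3.7: M₀a(2L − a)/(2EI) = 1643/EI
  δ_0 = 11216/EI
Flexibility coefficient — unit upward force at 2: δ_{22} = L³/(3EI) = 135.1/EI.
Compatibility at 2: δ_0 − R_2·δ_{22} = 0, so R_2 = 11216/135.1 = 83.04 kN.
Vertical equilibrium: R_1 = ΣP − R_2 = 112 − 83.04 = 28.96 kN.

R_1 = 28.96 kN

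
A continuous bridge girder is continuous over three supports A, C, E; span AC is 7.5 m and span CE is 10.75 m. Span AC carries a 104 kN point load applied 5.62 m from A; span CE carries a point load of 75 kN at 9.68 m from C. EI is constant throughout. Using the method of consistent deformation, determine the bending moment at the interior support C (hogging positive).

Insert a hinge at C; M_C is the redundant, and each span becomes simply supported.
End slopes at the hinge C, treating each span as simply supported:
  span AC: point load 104 at a = 5.62: Pab(L + a)/(6LEI) = 320.4/EI
  span CE: point load 75 at a = 9.68: Pab(L + b)/(6LEI) = 142.4/EI
  relative rotation θ_0 = (320.4 + 142.4)/EI = 462.7/EI
A unit hogging moment at C produces rotation L₁/(3EI) + L₂/(3EI) = 6.083/EI.
Slope continuity at C: θ_0 = M_C·6.083/EI, so M_C = 462.7/6.083 = 76.06 kN·m (hogging).

M_C = 76.06 kN·m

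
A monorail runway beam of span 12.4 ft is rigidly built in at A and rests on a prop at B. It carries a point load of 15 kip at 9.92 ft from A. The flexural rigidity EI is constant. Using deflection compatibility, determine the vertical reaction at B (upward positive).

Release the roller at B. Primary structure: cantilever fixed at A.
Downward deflection at the released point B due to the loads:
  point load 15 at a = 9.92: Pa²(3L − a)/(6EI) = 6711/EI
Flexibility coefficient — unit upward force at B: δ_{BB} = L³/(3EI) = 635.5/EI.
The prop prevents deflection at B: R_B = δ_0/δ_{BB} = 6711/635.5 = 10.56 kip.

R_B = 10.56 kip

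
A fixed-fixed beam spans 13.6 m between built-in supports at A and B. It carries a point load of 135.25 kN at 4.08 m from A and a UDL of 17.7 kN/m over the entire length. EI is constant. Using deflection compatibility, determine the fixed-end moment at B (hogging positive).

M_B = 388.7 kN·m

Take the two fixed-end moments M_A, M_B as redundants; the released structure is the simple span AB.
On the primary (simply-supported) span, the end slopes from the loading are:
  at A: point load 135.25 at a = 4.08: Pab(L + b)/(6LEI) = 1488/EI
  at B: point load 135.25 at a = 4.08: Pab(L + a)/(6LEI) = 1138/EI
  at A: UDL 17.7: wL³/(24EI) = 1855/EI
  at B: UDL 17.7: wL³/(24EI) = 1855/EI
  θ_A0 = 3344/EI,  θ_B0 = 2993/EI
Flexibility coefficients: a unit moment at one end gives L/(3EI) there and L/(6EI) at the far end, so f₁₁ = f₂₂ = 4.533/EI and f₁₂ = f₂₁ = 2.267/EI.
Compatibility — zero rotation at each built-in end:
  4.533 M_A + 2.267 M_B = 3344
  2.267 M_A + 4.533 M_B = 2993
Solving the pair gives M_A = 543.2 kN·m and M_B = 388.7 kN·m (hogging).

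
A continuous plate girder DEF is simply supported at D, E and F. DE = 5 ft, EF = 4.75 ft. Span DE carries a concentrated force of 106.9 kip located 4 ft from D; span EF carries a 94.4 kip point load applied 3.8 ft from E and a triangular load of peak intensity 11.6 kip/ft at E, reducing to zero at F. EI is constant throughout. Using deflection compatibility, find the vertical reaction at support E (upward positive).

R_E = 151.1 kip

Take M_E as the redundant. Released structure: two simple spans DE and EF with a hinge at E.
Discontinuity in slope at E on the released structure — sum the simple-span end rotations:
  span DE: point load 106.9 at a = 4: Pab(L + a)/(6LEI) = 128.3/EI
  span EF: point load 94.4 at a = 3.8: Pab(L + b)/(6LEI) = 68.16/EI
  span EF: triangular load, peak 11.6: w₀L³/(45EI) = 27.63/EI
  relative rotation θ_0 = (128.3 + 95.78)/EI = 224.1/EI
A unit hogging moment at E produces rotation L₁/(3EI) + L₂/(3EI) = 3.25/EI.
Slope continuity at E: θ_0 = M_E·3.25/EI, so M_E = 224.1/3.25 = 68.94 kip·ft (hogging).
Span DE, ΣM about D with M_E applied at E: R_E^{DE}·5 = 427.6 + 68.94, so R_E^{DE} = 99.31 kip and R_D = 106.9 − 99.31 = 7.591 kip.
Span EF, ΣM about F: R_E^{EF}·4.75 = 176.9 + 68.94, so R_E^{EF} = 51.76 kip and R_F = 122 − 51.76 = 70.19 kip.
R_E = 99.31 + 51.76 = 151.1 kip.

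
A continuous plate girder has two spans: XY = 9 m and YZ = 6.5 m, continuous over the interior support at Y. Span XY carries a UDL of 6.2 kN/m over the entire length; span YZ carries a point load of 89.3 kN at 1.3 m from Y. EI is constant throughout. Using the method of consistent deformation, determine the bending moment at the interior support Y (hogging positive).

Release continuity at Y by inserting a hinge; the redundant is the internal moment M_Y. The primary structure is two simply-supported spans XY and YZ.
Discontinuity in slope at Y on the released structure — sum the simple-span end rotations:
  span XY: UDL 6.2: wL³/(24EI) = 188.3/EI
  span YZ: point load 89.3 at a = 1.3: Pab(L + b)/(6LEI) = 181.1/EI
  relative rotation θ_0 = (188.3 + 181.1)/EI = 369.4/EI
A unit hogging moment at Y produces rotation L₁/(3EI) + L₂/(3EI) = 5.167/EI.
Compatibility: M_Y·(L₁+L₂)/(3EI) = θ_0, giving M_Y = 71.5 kN·m (hogging).

M_Y = 71.5 kN·m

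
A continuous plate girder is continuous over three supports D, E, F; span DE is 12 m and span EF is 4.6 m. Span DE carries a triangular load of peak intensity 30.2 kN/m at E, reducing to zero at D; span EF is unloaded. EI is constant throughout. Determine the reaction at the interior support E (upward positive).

Insert a hinge at E; M_E is the redundant, and each span becomes simply supported.
Rotations at E on the released spans (each span's end-slope, ×1/EI):
  span DE: triangular load, peak 30.2: w₀L³/(45EI) = 1160/EI
  relative rotation θ_0 = (1160 + 0)/EI = 1160/EI
A unit hogging moment at E produces rotation L₁/(3EI) + L₂/(3EI) = 5.533/EI.
Compatibility: M_E·(L₁+L₂)/(3EI) = θ_0, giving M_E = 209.6 kN·m (hogging).
Span DE, ΣM about D with M_E applied at E: R_E^{DE}·12 = 1450 + 209.6, so R_E^{DE} = 138.3 kN and R_D = 181.2 − 138.3 = 42.93 kN.
Span EF, ΣM about F: R_E^{EF}·4.6 = 0 + 209.6, so R_E^{EF} = 45.56 kN and R_F = 0 − 45.56 = -45.56 kN.
R_E = 138.3 + 45.56 = 183.8 kN.

R_E = 183.8 kN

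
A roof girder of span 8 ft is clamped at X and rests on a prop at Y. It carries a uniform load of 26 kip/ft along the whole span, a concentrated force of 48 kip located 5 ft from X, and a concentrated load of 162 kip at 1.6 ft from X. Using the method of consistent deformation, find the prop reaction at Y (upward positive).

Release the roller at Y. Primary structure: cantilever fixed at X.
Deflection at Y on the released cantilever, summing each load's contribution:
  UDL 26: wL⁴/(8EI) = 13312/EI
  point load 48 at a = 5: Pa²(3L − a)/(6EI) = 3800/EI
  point load 162 at a = 1.6: Pa²(3L − a)/(6EI) = 1548/EI
  δ_0 = 18660/EI
Tip deflection under a unit load at Y: L³/(3EI) = 170.7/EI.
Compatibility at Y: δ_0 − R_Y·δ_{YY} = 0, so R_Y = 18660/170.7 = 109.3 kip.

R_Y = 109.3 kip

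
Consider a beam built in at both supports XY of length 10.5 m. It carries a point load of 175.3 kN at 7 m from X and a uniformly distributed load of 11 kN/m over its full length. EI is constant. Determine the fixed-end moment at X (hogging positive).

Take the two fixed-end moments M_X, M_Y as redundants; the released structure is the simple span XY.
On the primary (simply-supported) span, the end slopes from the loading are:
  at X: point load 175.3 at a = 7: Pab(L + b)/(6LEI) = 954.4/EI
  at Y: point load 175.3 at a = 7: Pab(L + a)/(6LEI) = 1193/EI
  at X: UDL 11: wL³/(24EI) = 530.6/EI
  at Y: UDL 11: wL³/(24EI) = 530.6/EI
  θ_X0 = 1485/EI,  θ_Y0 = 1724/EI
Flexibility coefficients: a unit moment at one end gives L/(3EI) there and L/(6EI) at the far end, so f₁₁ = f₂₂ = 3.5/EI and f₁₂ = f₂₁ = 1.75/EI.
Compatibility — zero rotation at each built-in end:
  3.5 M_X + 1.75 M_Y = 1485
  1.75 M_X + 3.5 M_Y = 1724
Solving the pair gives M_X = 237.4 kN·m and M_Y = 373.8 kN·m (hogging).

M_X = 237.4 kN·m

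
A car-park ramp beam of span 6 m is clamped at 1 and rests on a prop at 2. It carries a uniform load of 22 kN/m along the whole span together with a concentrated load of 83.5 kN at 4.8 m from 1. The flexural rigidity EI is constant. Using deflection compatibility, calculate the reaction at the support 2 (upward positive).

R_2 = 108.3 kN

Choose R_2 as the redundant. The primary structure is the cantilever fixed at 1.
Free-end deflection of the primary structure under the applied loading (downward +):
  UDL 22: wL⁴/(8EI) = 3564/EI
  point load 83.5 at a = 4.8: Pa²(3L − a)/(6EI) = 4232/EI
  δ_0 = 7796/EI
Flexibility coefficient — unit upward force at 2: δ_{22} = L³/(3EI) = 72/EI.
The prop prevents deflection at 2: R_2 = δ_0/δ_{22} = 7796/72 = 108.3 kN.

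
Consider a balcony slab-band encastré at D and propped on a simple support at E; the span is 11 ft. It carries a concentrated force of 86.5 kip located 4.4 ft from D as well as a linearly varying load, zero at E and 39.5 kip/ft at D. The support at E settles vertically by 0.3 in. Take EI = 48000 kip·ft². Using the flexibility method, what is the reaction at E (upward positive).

Take the reaction at E as the redundant and release it; the primary structure is a cantilever fixed at D.
Primary-structure tip deflection at E by superposition:
  point load 86.5 at a = 4.4: Pa²(3L − a)/(6EI) = 7982/EI
  triangular load, peak 39.5 at the fixed end: w₀L⁴/(30EI) = 19277/EI
  δ_0 = 27260/EI
Flexibility coefficient — unit upward force at E: δ_{EE} = L³/(3EI) = 443.7/EI.
With EI = 48000 kip·ft²: δ_0 = 0.56791 ft and δ_{EE} = 0.009243 ft/kip.
Compatibility — the beam at E must follow the support down by 0.025 ft: δ_0 − R_E·δ_{EE} = 0.025, so R_E = (0.56791 − 0.025)/0.009243 = 58.74 kip.

R_E = 58.74 kip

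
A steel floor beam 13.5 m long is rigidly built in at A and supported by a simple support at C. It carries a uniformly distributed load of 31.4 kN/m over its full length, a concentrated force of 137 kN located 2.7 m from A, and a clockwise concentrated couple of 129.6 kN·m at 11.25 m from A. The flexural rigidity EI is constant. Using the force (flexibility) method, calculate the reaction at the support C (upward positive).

R_C = 180.6 kN

Take the reaction at C as the redundant and release it; the primary structure is a cantilever fixed at A.
Downward deflection at the released point C due to the loads:
  UDL 31.4: wL⁴/(8EI) = 130369/EI
  point load 137 at a = 2.7: Pa²(3L − a)/(6EI) = 6292/EI
  clockwise couple 129.6 at a = 11.25: M₀a(2L − a)/(2EI) = 11482/EI
  δ_0 = 148143/EI
Tip deflection under a unit load at C: L³/(3EI) = 820.1/EI.
The prop prevents deflection at C: R_C = δ_0/δ_{CC} = 148143/820.1 = 180.6 kN.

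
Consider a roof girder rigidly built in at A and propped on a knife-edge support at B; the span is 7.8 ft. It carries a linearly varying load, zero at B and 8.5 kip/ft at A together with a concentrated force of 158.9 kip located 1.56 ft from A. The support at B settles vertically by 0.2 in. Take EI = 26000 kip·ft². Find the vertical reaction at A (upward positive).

Take the reaction at B as the redundant and release it; the primary structure is a cantilever fixed at A.
Deflection at B on the released cantilever, summing each load's contribution:
  triangular load, peak 8.5 at the fixed end: w₀L⁴/(30EI) = 1049/EI
  point load 158.9 at a = 1.56: Pa²(3L − a)/(6EI) = 1408/EI
  δ_0 = 2456/EI
Tip deflection under a unit load at B: L³/(3EI) = 158.2/EI.
With EI = 26000 kip·ft²: δ_0 = 0.094475 ft and δ_{BB} = 0.006084 ft/kip.
Compatibility — the beam at B must follow the support down by 0.01667 ft: δ_0 − R_B·δ_{BB} = 0.01667, so R_B = (0.094475 − 0.01667)/0.006084 = 12.79 kip.
Vertical equilibrium: R_A = ΣP − R_B = 192.1 − 12.79 = 179.3 kip.

R_A = 179.3 kip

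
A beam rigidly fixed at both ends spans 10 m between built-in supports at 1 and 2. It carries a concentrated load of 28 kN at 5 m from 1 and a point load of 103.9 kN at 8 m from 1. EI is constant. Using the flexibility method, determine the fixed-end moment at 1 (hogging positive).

M_1 = 68.25 kN·m

Take the two fixed-end moments M_1, M_2 as redundants; the released structure is the simple span 12.
Simple-span end rotations at 1 and 2 under the given loads:
  at 1: point load 28 at a = 5: Pab(L + b)/(6LEI) = 175/EI
  at 2: point load 28 at a = 5: Pab(L + a)/(6LEI) = 175/EI
  at 1: point load 103.9 at a = 8: Pab(L + b)/(6LEI) = 332.5/EI
  at 2: point load 103.9 at a = 8: Pab(L + a)/(6LEI) = 498.7/EI
  θ_10 = 507.5/EI,  θ_20 = 673.7/EI
Flexibility coefficients: a unit moment at one end gives L/(3EI) there and L/(6EI) at the far end, so f₁₁ = f₂₂ = 3.333/EI and f₁₂ = f₂₁ = 1.667/EI.
Compatibility — zero rotation at each built-in end:
  3.333 M_1 + 1.667 M_2 = 507.5
  1.667 M_1 + 3.333 M_2 = 673.7
Solving the pair gives M_1 = 68.25 kN·m and M_2 = 168 kN·m (hogging).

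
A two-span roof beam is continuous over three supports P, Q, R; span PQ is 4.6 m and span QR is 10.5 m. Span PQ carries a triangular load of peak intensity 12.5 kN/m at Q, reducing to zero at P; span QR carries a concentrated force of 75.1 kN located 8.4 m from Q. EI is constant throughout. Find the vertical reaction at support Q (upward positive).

R_Q = 52.32 kN

Release continuity at Q by inserting a hinge; the redundant is the internal moment M_Q. The primary structure is two simply-supported spans PQ and QR.
End slopes at the hinge Q, treating each span as simply supported:
  span PQ: triangular load, peak 12.5: w₀L³/(45EI) = 27.04/EI
  span QR: point load 75.1 at a = 8.4: Pab(L + b)/(6LEI) = 265/EI
  relative rotation θ_0 = (27.04 + 265)/EI = 292/EI
A unit hogging moment at Q produces rotation L₁/(3EI) + L₂/(3EI) = 5.033/EI.
Slope continuity at Q: θ_0 = M_Q·5.033/EI, so M_Q = 292/5.033 = 58.01 kN·m (hogging).
Span PQ, ΣM about P with M_Q applied at Q: R_Q^{PQ}·4.6 = 88.17 + 58.01, so R_Q^{PQ} = 31.78 kN and R_P = 28.75 − 31.78 = -3.028 kN.
Span QR, ΣM about R: R_Q^{QR}·10.5 = 157.7 + 58.01, so R_Q^{QR} = 20.54 kN and R_R = 75.1 − 20.54 = 54.56 kN.
R_Q = 31.78 + 20.54 = 52.32 kN.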